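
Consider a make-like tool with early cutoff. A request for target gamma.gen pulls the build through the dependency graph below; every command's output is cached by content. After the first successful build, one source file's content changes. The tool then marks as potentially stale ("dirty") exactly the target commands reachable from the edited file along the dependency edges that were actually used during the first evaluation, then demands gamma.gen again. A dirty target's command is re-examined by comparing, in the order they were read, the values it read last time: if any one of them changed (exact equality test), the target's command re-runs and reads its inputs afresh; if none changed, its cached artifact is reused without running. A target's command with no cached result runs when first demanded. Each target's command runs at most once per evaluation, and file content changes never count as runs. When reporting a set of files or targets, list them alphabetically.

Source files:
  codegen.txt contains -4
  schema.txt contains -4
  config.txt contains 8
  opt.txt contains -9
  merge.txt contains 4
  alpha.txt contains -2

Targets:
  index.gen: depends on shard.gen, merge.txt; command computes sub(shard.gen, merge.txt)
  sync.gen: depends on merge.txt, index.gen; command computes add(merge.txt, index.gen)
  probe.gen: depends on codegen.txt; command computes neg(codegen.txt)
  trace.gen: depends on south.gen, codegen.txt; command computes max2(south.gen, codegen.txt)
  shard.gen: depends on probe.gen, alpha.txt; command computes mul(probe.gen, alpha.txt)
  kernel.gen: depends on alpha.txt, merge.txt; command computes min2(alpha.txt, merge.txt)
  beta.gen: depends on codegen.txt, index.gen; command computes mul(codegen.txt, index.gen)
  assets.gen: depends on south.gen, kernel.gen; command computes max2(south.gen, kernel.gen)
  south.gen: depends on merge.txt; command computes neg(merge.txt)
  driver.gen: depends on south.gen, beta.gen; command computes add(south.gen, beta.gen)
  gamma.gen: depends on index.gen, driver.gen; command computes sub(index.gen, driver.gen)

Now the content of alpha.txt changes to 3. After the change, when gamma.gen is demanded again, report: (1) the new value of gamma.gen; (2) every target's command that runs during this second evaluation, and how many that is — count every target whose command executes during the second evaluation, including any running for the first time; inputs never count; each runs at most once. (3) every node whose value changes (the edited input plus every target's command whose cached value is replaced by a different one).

First demand of the output computes:
  probe.gen = neg(-4) = 4
  shard.gen = mul(4, -2) = -8
  index.gen = sub(-8, 4) = -12
  beta.gen = mul(-4, -12) = 48
  south.gen = neg(4) = -4
  driver.gen = add(-4, 48) = 44
  gamma.gen = sub(-12, 44) = -56

After the edit, cleaning proceeds:
  shard.gen: a read changed (alpha.txt -2->3) — executes, giving 12.
  index.gen: a read changed (shard.gen -8->12) — executes, giving 8.
  beta.gen: a read changed (index.gen -12->8) — executes, giving -32.
  driver.gen: a read changed (beta.gen 48->-32) — executes, giving -36.
  gamma.gen: a read changed (index.gen -12->8; driver.gen 44->-36) — executes, giving 44.

Demanding gamma.gen again yields 44.
5 target commands run: beta.gen, driver.gen, gamma.gen, index.gen, shard.gen.
The nodes whose values change: alpha.txt, beta.gen, driver.gen, gamma.gen, index.gen, shard.gen.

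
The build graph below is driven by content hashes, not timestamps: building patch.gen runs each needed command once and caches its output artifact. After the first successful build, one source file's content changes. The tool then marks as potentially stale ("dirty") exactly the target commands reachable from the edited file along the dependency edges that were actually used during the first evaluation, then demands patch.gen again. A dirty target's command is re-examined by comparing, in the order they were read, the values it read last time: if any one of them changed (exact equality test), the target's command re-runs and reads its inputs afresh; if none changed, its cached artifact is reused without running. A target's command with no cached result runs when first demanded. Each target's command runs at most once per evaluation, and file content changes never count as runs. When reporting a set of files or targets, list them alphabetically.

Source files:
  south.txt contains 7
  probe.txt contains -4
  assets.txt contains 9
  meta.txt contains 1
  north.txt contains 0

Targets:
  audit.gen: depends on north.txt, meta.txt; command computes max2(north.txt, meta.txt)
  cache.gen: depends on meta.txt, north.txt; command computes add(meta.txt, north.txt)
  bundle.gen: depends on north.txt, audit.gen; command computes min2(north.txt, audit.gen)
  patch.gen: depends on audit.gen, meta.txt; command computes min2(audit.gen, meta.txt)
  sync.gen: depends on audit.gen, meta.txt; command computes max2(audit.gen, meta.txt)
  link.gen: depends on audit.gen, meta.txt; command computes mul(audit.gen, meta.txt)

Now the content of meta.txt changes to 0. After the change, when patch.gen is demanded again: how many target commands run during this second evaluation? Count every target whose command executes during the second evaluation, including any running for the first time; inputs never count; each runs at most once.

Initial pass — values computed on the first demand:
  audit.gen = max2(0, 1) = 1
  patch.gen = min2(1, 1) = 1

Second demand — change propagation:
  audit.gen: re-runs because meta.txt 1->0; new result 0.
  patch.gen: re-runs because audit.gen 1->0; meta.txt 1->0; new result 0.

Run set: audit.gen, patch.gen (2 run).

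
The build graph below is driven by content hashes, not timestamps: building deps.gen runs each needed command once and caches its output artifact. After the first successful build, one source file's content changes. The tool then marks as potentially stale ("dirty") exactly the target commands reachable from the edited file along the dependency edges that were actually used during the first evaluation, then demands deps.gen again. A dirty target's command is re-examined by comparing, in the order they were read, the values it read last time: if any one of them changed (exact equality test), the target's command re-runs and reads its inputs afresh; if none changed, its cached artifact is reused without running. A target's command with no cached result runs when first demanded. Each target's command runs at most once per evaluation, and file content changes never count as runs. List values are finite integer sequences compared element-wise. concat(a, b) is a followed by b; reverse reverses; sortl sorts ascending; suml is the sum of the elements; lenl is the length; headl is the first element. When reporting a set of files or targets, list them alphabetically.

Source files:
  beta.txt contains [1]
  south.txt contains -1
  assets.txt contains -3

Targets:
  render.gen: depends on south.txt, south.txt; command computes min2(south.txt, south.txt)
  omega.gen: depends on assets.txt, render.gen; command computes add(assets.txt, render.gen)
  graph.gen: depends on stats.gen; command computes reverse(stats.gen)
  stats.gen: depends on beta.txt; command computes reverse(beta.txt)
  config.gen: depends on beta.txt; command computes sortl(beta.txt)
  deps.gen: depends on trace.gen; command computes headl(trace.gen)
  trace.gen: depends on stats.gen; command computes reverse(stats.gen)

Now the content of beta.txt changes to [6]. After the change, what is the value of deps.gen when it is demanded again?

Initial pass — values computed on the first demand:
  stats.gen = reverse([1]) = [1]
  trace.gen = reverse([1]) = [1]
  deps.gen = headl([1]) = 1

Second demand — change propagation:
  stats.gen: re-runs because beta.txt [1]->[6]; new result [6].
  trace.gen: re-runs because stats.gen [1]->[6]; new result [6].
  deps.gen: re-runs because trace.gen [1]->[6]; new result 6.

deps.gen now evaluates to 6.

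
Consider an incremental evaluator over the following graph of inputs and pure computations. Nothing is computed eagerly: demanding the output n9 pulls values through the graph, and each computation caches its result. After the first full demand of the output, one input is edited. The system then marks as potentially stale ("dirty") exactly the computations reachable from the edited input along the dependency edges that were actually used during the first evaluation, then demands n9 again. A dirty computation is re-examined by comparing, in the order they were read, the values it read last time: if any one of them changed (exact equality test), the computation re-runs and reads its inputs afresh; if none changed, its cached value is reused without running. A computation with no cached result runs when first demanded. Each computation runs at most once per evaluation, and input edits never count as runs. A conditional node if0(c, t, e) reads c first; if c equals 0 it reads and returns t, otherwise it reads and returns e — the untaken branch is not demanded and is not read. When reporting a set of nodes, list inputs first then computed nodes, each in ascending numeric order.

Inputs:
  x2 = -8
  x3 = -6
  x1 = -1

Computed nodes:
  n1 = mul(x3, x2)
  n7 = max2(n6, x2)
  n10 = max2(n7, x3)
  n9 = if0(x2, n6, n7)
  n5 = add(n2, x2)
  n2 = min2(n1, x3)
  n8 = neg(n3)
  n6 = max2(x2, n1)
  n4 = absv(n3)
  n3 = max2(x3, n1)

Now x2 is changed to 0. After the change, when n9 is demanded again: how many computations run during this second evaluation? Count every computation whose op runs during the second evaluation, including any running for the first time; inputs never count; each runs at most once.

Initial pass — values computed on the first demand:
  n1 = mul(-6, -8) = 48
  n6 = max2(-8, 48) = 48
  n7 = max2(48, -8) = 48
  n9 = if0(x2=-8 -> else branch n7) = 48

Second demand — change propagation:
  n1: re-runs because x2 -8->0; new result 0.
  n6: re-runs because x2 -8->0; n1 48->0; new result 0.
  n7: dirty yet unreached — the second evaluation never asks for it.
  n9: re-runs because x2 -8->0; new result 0.

The important point: the flipped condition redirects demand; n7 is left stale, never re-checked.

Run set: n1, n6, n9 (3 run).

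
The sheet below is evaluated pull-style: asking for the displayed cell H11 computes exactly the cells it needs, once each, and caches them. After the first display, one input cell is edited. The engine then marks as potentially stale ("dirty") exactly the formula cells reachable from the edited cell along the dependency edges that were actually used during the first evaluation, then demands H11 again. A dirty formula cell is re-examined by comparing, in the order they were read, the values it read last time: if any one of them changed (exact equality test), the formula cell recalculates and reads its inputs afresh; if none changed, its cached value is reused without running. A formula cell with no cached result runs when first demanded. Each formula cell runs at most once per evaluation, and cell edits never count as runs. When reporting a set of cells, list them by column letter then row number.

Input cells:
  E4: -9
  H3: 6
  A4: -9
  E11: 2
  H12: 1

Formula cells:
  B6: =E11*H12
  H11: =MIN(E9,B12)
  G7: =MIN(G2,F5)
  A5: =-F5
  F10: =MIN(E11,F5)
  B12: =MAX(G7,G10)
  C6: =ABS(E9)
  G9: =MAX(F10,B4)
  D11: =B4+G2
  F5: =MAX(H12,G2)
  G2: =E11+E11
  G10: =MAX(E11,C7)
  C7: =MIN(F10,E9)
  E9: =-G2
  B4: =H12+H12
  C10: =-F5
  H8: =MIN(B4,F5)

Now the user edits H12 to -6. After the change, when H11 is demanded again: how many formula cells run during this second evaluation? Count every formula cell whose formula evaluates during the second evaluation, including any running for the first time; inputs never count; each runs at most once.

First demand of the output computes:
  G2 = 2 + 2 = 4
  E9 = -(4) = -4
  F5 = MAX(1, 4) = 4
  F10 = MIN(2, 4) = 2
  C7 = MIN(2, -4) = -4
  G7 = MIN(4, 4) = 4
  G10 = MAX(2, -4) = 2
  B12 = MAX(4, 2) = 4
  H11 = MIN(-4, 4) = -4

After the edit, cleaning proceeds:
  F5: a read changed (H12 1->-6) — executes, giving 4 — identical to its old value.
  F10: dirty, but its reads are unchanged (E11 unchanged, F5 unchanged); cached 2 stands.
  C7: dirty, but its reads are unchanged (F10 unchanged, E9 unchanged); cached -4 stands.
  G7: dirty, but its reads are unchanged (G2 unchanged, F5 unchanged); cached 4 stands.
  G10: dirty, but its reads are unchanged (E11 unchanged, C7 unchanged); cached 2 stands.
  B12: dirty, but its reads are unchanged (G7 unchanged, G10 unchanged); cached 4 stands.
  H11: dirty, but its reads are unchanged (E9 unchanged, B12 unchanged); cached -4 stands.

Note the absorption at F5: it re-runs yet its value is the same, leaving the output's value untouched.

1 formula cells run: F5.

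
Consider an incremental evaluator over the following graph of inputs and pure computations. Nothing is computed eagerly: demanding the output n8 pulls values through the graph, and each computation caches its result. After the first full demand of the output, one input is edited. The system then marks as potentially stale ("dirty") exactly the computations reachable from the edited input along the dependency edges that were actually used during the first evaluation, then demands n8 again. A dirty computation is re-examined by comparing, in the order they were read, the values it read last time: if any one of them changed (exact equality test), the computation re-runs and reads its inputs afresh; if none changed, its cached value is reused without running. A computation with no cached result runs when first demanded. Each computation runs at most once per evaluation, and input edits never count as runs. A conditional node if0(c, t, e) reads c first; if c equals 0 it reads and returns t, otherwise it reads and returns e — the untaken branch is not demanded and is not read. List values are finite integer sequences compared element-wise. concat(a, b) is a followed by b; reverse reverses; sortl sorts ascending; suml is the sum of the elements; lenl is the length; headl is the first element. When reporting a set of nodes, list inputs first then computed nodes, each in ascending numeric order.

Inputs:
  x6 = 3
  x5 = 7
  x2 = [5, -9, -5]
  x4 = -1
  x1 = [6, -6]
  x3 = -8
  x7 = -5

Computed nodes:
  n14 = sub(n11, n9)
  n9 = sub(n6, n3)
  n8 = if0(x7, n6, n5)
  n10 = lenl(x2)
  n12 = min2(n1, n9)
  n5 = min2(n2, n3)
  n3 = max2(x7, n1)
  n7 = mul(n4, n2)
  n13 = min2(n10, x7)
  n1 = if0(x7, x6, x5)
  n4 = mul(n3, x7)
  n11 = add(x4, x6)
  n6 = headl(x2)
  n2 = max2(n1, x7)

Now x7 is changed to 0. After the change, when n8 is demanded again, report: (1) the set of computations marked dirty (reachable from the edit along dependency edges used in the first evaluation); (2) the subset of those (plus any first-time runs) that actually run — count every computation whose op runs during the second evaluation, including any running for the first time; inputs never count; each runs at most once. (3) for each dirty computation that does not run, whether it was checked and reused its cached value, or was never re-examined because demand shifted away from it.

Initial pass — values computed on the first demand:
  n1 = if0(x7=-5 -> else branch x5) = 7
  n2 = max2(7, -5) = 7
  n3 = max2(-5, 7) = 7
  n5 = min2(7, 7) = 7
  n8 = if0(x7=-5 -> else branch n5) = 7

Second demand — change propagation:
  n1: dirty yet unreached — the second evaluation never asks for it.
  n2: dirty yet unreached — the second evaluation never asks for it.
  n3: dirty yet unreached — the second evaluation never asks for it.
  n5: dirty yet unreached — the second evaluation never asks for it.
  n6: newly demanded (no cache) — executes and yields 5.
  n8: re-runs because x7 -5->0; new result 5.

The important point: the flipped condition redirects demand; n1, n2, n3, n5 are left stale, never re-checked.

Dirty set: n1, n2, n3, n5, n8.
Run set: n6, n8 (2 run).
Left stale — demand moved off them: n1, n2, n3, n5.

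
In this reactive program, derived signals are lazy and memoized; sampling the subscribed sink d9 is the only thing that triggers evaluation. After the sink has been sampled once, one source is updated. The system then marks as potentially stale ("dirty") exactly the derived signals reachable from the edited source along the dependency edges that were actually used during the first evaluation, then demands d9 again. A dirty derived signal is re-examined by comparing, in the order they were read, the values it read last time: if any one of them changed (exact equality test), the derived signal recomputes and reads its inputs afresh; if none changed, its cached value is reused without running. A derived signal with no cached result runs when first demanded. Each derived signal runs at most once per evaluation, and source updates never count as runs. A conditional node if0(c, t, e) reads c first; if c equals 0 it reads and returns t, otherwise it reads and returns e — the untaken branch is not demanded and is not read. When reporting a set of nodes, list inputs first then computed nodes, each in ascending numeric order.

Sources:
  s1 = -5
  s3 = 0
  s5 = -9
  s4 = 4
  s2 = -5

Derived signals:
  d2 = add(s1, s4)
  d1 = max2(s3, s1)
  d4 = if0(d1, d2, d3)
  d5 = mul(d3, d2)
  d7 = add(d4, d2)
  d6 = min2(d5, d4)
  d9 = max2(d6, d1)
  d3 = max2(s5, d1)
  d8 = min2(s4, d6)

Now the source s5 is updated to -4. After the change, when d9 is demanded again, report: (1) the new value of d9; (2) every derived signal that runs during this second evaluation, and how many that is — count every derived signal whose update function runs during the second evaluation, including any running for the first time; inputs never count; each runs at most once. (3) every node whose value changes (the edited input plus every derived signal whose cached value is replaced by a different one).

First demand of the output computes:
  d1 = max2(0, -5) = 0
  d2 = add(-5, 4) = -1
  d3 = max2(-9, 0) = 0
  d4 = if0(d1=0 -> then branch d2) = -1
  d5 = mul(0, -1) = 0
  d6 = min2(0, -1) = -1
  d9 = max2(-1, 0) = 0

After the edit, cleaning proceeds:
  d3: a read changed (s5 -9->-4) — executes, giving 0 — identical to its old value.
  d5: dirty, but its reads are unchanged (d3 unchanged, d2 unchanged); cached 0 stands.
  d6: dirty, but its reads are unchanged (d5 unchanged, d4 unchanged); cached -1 stands.
  d9: dirty, but its reads are unchanged (d6 unchanged, d1 unchanged); cached 0 stands.

Note the absorption at d3: it re-runs yet its value is the same, leaving the output's value untouched.

Demanding d9 again yields 0.
1 derived signals run: d3.
The nodes whose values change: s5.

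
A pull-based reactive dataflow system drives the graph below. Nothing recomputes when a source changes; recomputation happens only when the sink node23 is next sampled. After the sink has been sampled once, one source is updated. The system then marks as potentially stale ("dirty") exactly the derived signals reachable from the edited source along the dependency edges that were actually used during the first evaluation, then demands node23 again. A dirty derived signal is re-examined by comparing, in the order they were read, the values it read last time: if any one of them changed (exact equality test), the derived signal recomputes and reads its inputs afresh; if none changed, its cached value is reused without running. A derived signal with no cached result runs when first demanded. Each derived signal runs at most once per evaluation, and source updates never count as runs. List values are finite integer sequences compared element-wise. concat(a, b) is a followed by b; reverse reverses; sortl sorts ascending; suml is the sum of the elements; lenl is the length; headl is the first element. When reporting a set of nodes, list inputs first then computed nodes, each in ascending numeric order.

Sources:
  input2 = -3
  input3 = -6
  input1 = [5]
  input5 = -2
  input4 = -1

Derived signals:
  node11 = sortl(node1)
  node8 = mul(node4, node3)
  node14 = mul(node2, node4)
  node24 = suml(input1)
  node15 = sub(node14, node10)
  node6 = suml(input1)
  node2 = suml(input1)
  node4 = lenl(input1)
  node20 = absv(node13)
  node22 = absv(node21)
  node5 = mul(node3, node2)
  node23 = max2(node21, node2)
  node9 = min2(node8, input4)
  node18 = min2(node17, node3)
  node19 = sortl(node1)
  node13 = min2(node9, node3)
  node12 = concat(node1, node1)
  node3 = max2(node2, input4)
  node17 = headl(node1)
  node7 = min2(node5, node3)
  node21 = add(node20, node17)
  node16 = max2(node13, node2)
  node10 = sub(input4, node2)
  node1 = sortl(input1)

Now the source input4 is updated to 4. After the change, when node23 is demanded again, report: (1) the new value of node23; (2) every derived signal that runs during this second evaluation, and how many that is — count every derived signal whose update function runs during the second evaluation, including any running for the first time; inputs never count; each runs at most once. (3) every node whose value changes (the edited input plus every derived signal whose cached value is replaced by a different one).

New value of node23: 9.
Derived signals that run: node3, node9, node13, node20, node21, node23 — 6 in total.
Values that change: input4, node9, node13, node20, node21, node23.
Key observation: the cutoff stops propagation at node8 — its inputs' values are unchanged, so it reuses its cache.

First evaluation (everything demanded from the output):
  node1 = sortl([5]) = [5]
  node2 = suml([5]) = 5
  node3 = max2(5, -1) = 5
  node4 = lenl([5]) = 1
  node8 = mul(1, 5) = 5
  node9 = min2(5, -1) = -1
  node13 = min2(-1, 5) = -1
  node17 = headl([5]) = 5
  node20 = absv(-1) = 1
  node21 = add(1, 5) = 6
  node23 = max2(6, 5) = 6

Propagation after the edit:
  node3: runs — input4 -1->4; result 5 (same value as before).
  node8: checked — values it read are unchanged (node4 unchanged, node3 unchanged); reused cached 5 without running.
  node9: runs — input4 -1->4; result 4.
  node13: runs — node9 -1->4; result 4.
  node20: runs — node13 -1->4; result 4.
  node21: runs — node20 1->4; result 9.
  node23: runs — node21 6->9; result 9.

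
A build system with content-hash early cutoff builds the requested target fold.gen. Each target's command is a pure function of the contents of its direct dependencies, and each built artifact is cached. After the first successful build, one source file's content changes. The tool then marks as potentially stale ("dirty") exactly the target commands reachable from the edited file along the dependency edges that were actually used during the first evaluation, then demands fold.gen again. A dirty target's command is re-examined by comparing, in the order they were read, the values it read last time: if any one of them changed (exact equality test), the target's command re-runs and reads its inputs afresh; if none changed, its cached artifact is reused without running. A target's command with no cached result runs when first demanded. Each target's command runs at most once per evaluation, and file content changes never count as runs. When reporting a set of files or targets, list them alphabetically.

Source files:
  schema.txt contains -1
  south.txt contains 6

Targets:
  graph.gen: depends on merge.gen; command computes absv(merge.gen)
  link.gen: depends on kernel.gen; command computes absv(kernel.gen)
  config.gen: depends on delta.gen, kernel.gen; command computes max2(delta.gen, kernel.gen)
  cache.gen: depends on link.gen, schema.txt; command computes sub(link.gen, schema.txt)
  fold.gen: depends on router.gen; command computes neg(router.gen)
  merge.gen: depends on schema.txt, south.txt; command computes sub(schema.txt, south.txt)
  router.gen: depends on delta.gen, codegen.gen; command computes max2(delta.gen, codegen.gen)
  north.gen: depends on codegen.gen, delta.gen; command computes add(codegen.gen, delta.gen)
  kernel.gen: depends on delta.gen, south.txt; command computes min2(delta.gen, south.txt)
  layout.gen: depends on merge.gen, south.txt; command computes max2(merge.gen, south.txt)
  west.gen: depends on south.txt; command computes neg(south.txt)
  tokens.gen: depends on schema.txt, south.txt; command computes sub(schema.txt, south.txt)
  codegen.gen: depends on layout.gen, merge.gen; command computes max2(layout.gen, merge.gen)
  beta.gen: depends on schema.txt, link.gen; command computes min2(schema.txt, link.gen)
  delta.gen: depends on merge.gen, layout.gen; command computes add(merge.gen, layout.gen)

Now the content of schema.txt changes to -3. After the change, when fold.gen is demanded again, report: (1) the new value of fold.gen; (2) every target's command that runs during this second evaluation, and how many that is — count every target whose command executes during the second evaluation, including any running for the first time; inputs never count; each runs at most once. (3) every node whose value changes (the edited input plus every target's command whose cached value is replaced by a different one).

First evaluation (everything demanded from the output):
  merge.gen = sub(-1, 6) = -7
  layout.gen = max2(-7, 6) = 6
  codegen.gen = max2(6, -7) = 6
  delta.gen = add(-7, 6) = -1
  router.gen = max2(-1, 6) = 6
  fold.gen = neg(6) = -6

Propagation after the edit:
  merge.gen: runs — schema.txt -1->-3; result -9.
  layout.gen: runs — merge.gen -7->-9; result 6 (same value as before).
  codegen.gen: runs — merge.gen -7->-9; result 6 (same value as before).
  delta.gen: runs — merge.gen -7->-9; result -3.
  router.gen: runs — delta.gen -1->-3; result 6 (same value as before).
  fold.gen: checked — values it read are unchanged (router.gen unchanged); reused cached -6 without running.

Key observation: the cutoff stops propagation at fold.gen — its inputs' values are unchanged, so it reuses its cache.

New value of fold.gen: -6.
Target commands that run: codegen.gen, delta.gen, layout.gen, merge.gen, router.gen — 5 in total.
Values that change: delta.gen, merge.gen, schema.txt.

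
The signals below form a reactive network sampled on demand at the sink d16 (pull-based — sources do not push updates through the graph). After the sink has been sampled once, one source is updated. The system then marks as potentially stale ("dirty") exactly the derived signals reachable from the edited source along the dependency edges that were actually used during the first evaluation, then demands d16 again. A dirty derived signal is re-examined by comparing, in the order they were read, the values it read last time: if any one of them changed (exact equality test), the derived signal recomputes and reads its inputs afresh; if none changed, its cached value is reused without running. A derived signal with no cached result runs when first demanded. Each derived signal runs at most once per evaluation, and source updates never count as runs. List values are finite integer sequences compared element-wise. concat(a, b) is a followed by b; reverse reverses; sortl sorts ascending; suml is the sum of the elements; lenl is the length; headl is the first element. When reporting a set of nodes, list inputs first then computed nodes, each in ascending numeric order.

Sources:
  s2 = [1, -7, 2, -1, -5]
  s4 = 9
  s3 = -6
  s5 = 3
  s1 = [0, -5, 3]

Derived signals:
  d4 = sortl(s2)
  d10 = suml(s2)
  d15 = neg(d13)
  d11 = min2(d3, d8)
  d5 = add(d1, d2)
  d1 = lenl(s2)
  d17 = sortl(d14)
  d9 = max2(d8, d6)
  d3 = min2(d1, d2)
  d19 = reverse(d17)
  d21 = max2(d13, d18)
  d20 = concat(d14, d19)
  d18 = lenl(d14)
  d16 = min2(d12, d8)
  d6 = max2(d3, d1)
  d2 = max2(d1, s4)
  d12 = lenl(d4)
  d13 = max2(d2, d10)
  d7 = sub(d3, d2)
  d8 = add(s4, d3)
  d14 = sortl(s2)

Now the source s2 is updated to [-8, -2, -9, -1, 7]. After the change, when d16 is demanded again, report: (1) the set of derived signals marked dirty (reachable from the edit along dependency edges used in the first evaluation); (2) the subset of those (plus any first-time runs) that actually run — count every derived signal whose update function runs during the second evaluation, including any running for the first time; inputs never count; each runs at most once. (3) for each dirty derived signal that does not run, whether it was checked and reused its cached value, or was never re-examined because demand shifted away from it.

Initial pass — values computed on the first demand:
  d1 = lenl([1, -7, 2, -1, -5]) = 5
  d2 = max2(5, 9) = 9
  d3 = min2(5, 9) = 5
  d4 = sortl([1, -7, 2, -1, -5]) = [-7, -5, -1, 1, 2]
  d8 = add(9, 5) = 14
  d12 = lenl([-7, -5, -1, 1, 2]) = 5
  d16 = min2(5, 14) = 5

Second demand — change propagation:
  d1: re-runs because s2 [1, -7, 2, -1, -5]->[-8, -2, -9, -1, 7]; new result 5 (unchanged).
  d2: re-examined; everything it read last time is the same (d1 unchanged, s4 unchanged) — cache 9 kept, no run.
  d3: re-examined; everything it read last time is the same (d1 unchanged, d2 unchanged) — cache 5 kept, no run.
  d4: re-runs because s2 [1, -7, 2, -1, -5]->[-8, -2, -9, -1, 7]; new result [-9, -8, -2, -1, 7].
  d8: re-examined; everything it read last time is the same (s4 unchanged, d3 unchanged) — cache 14 kept, no run.
  d12: re-runs because d4 [-7, -5, -1, 1, 2]->[-9, -8, -2, -1, 7]; new result 5 (unchanged).
  d16: re-examined; everything it read last time is the same (d12 unchanged, d8 unchanged) — cache 5 kept, no run.

The important point: at d2 every value read last time is unchanged, so the dirty flag clears without a run.

Dirty set: d1, d2, d3, d4, d8, d12, d16.
Run set: d1, d4, d12 (3 run).
Re-examined without running (cache reused): d2, d3, d8, d16.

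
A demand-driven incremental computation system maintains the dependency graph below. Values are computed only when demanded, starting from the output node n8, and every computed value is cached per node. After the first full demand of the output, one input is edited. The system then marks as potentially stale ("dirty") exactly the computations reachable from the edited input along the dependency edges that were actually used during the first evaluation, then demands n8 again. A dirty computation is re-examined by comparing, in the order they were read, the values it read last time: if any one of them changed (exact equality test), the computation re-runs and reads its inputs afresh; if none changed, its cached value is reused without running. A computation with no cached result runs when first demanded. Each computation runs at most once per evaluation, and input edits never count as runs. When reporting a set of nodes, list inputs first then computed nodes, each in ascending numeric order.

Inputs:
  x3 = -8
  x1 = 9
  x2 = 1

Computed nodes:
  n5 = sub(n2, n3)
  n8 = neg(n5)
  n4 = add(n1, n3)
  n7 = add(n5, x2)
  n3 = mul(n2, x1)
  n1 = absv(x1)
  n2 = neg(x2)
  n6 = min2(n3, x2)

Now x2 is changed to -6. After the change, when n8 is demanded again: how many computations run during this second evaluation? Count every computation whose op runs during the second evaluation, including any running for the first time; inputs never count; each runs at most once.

Computations that run: n2, n3, n5, n8 — 4 in total.

First evaluation (everything demanded from the output):
  n2 = neg(1) = -1
  n3 = mul(-1, 9) = -9
  n5 = sub(-1, -9) = 8
  n8 = neg(8) = -8

Propagation after the edit:
  n2: runs — x2 1->-6; result 6.
  n3: runs — n2 -1->6; result 54.
  n5: runs — n2 -1->6; n3 -9->54; result -48.
  n8: runs — n5 8->-48; result 48.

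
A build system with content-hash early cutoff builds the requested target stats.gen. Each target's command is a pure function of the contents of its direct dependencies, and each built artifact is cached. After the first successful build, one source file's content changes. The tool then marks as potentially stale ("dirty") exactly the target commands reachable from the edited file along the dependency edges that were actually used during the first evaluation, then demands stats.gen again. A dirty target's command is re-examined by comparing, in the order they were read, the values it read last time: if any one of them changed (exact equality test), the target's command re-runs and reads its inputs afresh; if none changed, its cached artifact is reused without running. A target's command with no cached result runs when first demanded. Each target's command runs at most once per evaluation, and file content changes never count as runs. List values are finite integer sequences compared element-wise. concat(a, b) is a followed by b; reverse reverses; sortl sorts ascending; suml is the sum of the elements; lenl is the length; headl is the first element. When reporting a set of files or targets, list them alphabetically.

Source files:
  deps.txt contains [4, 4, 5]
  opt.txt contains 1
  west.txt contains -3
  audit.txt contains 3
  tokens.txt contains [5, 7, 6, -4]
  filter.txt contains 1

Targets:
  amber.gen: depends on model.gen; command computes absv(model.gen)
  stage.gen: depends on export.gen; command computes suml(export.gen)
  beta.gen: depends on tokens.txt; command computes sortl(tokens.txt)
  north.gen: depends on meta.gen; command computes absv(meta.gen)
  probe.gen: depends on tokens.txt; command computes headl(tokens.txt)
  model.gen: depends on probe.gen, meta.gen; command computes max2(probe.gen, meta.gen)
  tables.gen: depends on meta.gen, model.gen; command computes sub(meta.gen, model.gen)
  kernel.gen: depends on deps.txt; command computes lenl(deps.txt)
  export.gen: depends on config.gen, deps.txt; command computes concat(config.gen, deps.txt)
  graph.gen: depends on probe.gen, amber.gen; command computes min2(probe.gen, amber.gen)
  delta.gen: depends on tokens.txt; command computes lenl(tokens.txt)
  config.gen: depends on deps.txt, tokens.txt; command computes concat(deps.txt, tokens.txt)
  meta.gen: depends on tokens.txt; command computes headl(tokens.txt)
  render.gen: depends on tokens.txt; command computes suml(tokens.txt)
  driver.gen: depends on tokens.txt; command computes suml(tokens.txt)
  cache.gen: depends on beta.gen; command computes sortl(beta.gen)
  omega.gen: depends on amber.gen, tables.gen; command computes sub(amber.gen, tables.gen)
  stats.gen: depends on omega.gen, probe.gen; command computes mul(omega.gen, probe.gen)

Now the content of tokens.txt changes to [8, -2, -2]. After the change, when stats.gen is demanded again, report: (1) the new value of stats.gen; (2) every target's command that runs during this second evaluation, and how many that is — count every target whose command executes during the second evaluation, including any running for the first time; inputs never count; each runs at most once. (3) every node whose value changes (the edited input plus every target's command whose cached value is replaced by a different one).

New value of stats.gen: 64.
Target commands that run: amber.gen, meta.gen, model.gen, omega.gen, probe.gen, stats.gen, tables.gen — 7 in total.
Values that change: amber.gen, meta.gen, model.gen, omega.gen, probe.gen, stats.gen, tokens.txt.

First evaluation (everything demanded from the output):
  meta.gen = headl([5, 7, 6, -4]) = 5
  probe.gen = headl([5, 7, 6, -4]) = 5
  model.gen = max2(5, 5) = 5
  amber.gen = absv(5) = 5
  tables.gen = sub(5, 5) = 0
  omega.gen = sub(5, 0) = 5
  stats.gen = mul(5, 5) = 25

Propagation after the edit:
  meta.gen: runs — tokens.txt [5, 7, 6, -4]->[8, -2, -2]; result 8.
  probe.gen: runs — tokens.txt [5, 7, 6, -4]->[8, -2, -2]; result 8.
  model.gen: runs — probe.gen 5->8; meta.gen 5->8; result 8.
  amber.gen: runs — model.gen 5->8; result 8.
  tables.gen: runs — meta.gen 5->8; model.gen 5->8; result 0 (same value as before).
  omega.gen: runs — amber.gen 5->8; result 8.
  stats.gen: runs — omega.gen 5->8; probe.gen 5->8; result 64.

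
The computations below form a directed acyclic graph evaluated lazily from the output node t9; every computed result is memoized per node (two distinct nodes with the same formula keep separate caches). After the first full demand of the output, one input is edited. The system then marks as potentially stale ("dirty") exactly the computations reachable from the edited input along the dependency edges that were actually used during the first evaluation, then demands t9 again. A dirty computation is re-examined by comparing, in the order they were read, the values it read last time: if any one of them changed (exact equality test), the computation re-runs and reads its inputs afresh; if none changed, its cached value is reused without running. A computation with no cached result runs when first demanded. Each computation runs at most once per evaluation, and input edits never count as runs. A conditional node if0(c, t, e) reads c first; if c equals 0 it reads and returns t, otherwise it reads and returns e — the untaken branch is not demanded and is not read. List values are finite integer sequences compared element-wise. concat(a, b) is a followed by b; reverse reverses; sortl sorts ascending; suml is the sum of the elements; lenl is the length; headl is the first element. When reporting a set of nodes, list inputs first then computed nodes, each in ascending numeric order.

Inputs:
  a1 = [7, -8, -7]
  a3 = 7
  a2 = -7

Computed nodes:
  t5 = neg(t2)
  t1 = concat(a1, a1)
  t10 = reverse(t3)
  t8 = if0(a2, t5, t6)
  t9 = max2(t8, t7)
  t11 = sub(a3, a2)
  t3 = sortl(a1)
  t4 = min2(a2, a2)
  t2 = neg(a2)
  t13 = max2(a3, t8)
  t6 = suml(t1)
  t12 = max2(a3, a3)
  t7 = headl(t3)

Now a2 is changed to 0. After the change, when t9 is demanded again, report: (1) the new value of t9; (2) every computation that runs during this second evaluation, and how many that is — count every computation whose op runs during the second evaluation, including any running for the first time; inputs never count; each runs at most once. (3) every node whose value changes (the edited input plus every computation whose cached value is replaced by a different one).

Demanding t9 again yields 0.
4 computations run: t2, t5, t8, t9.
The nodes whose values change: a2, t8, t9.
Note the branch switch — t2, t5 had no cache and run now for the first time.

First demand of the output computes:
  t1 = concat([7, -8, -7], [7, -8, -7]) = [7, -8, -7, 7, -8, -7]
  t3 = sortl([7, -8, -7]) = [-8, -7, 7]
  t6 = suml([7, -8, -7, 7, -8, -7]) = -16
  t7 = headl([-8, -7, 7]) = -8
  t8 = if0(a2=-7 -> else branch t6) = -16
  t9 = max2(-16, -8) = -8

After the edit, cleaning proceeds:
  t2: had never run; runs now, result 0.
  t5: had never run; runs now, result 0.
  t8: a read changed (a2 -7->0) — executes, giving 0.
  t9: a read changed (t8 -16->0) — executes, giving 0.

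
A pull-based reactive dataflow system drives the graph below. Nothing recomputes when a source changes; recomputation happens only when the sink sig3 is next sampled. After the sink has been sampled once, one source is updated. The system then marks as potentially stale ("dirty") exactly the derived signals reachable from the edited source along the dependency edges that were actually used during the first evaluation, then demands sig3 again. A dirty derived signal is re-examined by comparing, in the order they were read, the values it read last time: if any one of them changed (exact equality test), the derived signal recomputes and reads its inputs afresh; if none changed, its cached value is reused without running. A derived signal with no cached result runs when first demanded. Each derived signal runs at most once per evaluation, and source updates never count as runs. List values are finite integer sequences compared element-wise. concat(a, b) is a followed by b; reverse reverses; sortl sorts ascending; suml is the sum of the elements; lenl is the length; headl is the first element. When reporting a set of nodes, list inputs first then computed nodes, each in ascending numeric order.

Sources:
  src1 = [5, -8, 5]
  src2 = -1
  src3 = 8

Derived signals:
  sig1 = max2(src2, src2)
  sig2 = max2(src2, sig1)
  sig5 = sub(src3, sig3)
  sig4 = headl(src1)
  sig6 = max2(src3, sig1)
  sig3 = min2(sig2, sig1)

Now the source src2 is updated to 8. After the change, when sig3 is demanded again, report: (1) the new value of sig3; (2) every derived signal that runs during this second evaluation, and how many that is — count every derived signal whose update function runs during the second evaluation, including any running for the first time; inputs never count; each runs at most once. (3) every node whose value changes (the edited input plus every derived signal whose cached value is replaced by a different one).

New value of sig3: 8.
Derived signals that run: sig1, sig2, sig3 — 3 in total.
Values that change: src2, sig1, sig2, sig3.

First evaluation (everything demanded from the output):
  sig1 = max2(-1, -1) = -1
  sig2 = max2(-1, -1) = -1
  sig3 = min2(-1, -1) = -1

Propagation after the edit:
  sig1: runs — src2 -1->8; src2 -1->8; result 8.
  sig2: runs — src2 -1->8; sig1 -1->8; result 8.
  sig3: runs — sig2 -1->8; sig1 -1->8; result 8.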